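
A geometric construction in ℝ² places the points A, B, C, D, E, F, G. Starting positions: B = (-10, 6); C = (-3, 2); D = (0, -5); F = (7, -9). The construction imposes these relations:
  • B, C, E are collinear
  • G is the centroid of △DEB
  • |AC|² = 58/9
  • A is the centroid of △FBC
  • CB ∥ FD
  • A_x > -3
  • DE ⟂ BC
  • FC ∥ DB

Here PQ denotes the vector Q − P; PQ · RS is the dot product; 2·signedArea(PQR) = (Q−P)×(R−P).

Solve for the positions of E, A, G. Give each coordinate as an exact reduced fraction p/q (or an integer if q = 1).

A = (-2, -1/3)
E = (148/65, -66/65)
G = (-502/195, -1/195)

1. E_x = 148/65  [B, C, E are collinear ∩ DE ⟂ BC]
2. E_y = -66/65  [B, C, E are collinear ∩ DE ⟂ BC]
   → E = (148/65, -66/65)
3. A_x = -2  [A is the centroid of △FBC]
4. A_y = -1/3  [A is the centroid of △FBC]
   → A = (-2, -1/3)
5. G_x = -502/195  [G is the centroid of △DEB]
6. G_y = -1/195  [G is the centroid of △DEB]
   → G = (-502/195, -1/195)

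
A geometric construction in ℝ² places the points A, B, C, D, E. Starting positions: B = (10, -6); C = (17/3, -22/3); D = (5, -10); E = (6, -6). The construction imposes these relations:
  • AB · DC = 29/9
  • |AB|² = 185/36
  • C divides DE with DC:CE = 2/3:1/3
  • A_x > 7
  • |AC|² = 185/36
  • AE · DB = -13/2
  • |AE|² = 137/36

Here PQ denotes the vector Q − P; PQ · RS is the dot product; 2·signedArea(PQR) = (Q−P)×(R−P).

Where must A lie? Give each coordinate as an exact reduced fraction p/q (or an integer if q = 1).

A = (47/6, -20/3)

1. A_x = 47/6  [AE · DB = -13/2 ∩ AB · DC = 29/9]
2. A_y = -20/3  [AE · DB = -13/2 ∩ AB · DC = 29/9]
   → A = (47/6, -20/3)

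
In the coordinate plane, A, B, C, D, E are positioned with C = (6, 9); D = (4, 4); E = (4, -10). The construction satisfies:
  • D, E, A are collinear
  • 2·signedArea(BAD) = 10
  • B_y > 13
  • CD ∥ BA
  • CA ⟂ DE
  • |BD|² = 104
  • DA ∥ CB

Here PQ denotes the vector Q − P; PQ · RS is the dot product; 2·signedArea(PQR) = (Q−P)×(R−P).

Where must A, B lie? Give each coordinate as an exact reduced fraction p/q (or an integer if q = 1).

A = (4, 9)
B = (6, 14)

1. A_x = 4  [D, E, A are collinear ∩ CA ⟂ DE]
2. A_y = 9  [D, E, A are collinear ∩ CA ⟂ DE]
   → A = (4, 9)
3. B_x = 6  [CD ∥ BA ∩ DA ∥ CB]
4. B_y = 14  [CD ∥ BA ∩ DA ∥ CB]
   → B = (6, 14)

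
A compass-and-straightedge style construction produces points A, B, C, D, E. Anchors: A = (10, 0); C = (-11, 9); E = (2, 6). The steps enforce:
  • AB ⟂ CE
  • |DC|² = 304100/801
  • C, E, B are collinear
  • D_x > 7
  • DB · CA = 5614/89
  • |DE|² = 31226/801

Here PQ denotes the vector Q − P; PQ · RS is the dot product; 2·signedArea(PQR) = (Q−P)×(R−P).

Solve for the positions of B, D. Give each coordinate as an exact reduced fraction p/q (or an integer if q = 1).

1. B_x = 971/89  [C, E, B are collinear ∩ AB ⟂ CE]
2. B_y = 351/89  [C, E, B are collinear ∩ AB ⟂ CE]
   → B = (971/89, 351/89)
3. D_x = 2039/267  [line -21·x + 9·y + 11618/89 = 0 ∩ |DC|² = 304100/801]
4. D_y = 295/89  [line -21·x + 9·y + 11618/89 = 0 ∩ |DC|² = 304100/801]
   → D = (2039/267, 295/89)

B = (971/89, 351/89)
D = (2039/267, 295/89)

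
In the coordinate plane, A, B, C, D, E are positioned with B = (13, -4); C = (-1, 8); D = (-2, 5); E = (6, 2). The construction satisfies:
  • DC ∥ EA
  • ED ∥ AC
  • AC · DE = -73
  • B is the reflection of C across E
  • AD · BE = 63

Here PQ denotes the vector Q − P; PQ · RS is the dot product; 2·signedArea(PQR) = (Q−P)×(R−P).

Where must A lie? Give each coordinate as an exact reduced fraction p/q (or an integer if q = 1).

A = (7, 5)

1. A_x = 7  [ED ∥ AC ∩ DC ∥ EA]
2. A_y = 5  [ED ∥ AC ∩ DC ∥ EA]
   → A = (7, 5)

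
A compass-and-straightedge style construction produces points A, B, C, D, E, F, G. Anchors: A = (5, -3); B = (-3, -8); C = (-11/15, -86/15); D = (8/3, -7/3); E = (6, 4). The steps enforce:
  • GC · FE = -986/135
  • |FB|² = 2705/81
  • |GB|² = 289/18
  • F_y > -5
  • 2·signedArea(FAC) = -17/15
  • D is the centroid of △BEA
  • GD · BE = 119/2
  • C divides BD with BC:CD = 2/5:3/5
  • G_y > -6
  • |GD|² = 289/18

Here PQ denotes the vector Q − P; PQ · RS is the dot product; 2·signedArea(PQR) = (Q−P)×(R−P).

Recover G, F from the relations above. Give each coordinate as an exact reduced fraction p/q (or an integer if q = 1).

F = (14/9, -40/9)
G = (-1/6, -31/6)

1. F_x = 14/9  [line 41/15·x + -86/15·y + -446/15 = 0 ∩ |FB|² = 2705/81]
2. F_y = -40/9  [line 41/15·x + -86/15·y + -446/15 = 0 ∩ |FB|² = 2705/81]
   → F = (14/9, -40/9)
3. G_x = -1/6  [GC · FE = -986/135 ∩ GD · BE = 119/2]
4. G_y = -31/6  [GC · FE = -986/135 ∩ GD · BE = 119/2]
   → G = (-1/6, -31/6)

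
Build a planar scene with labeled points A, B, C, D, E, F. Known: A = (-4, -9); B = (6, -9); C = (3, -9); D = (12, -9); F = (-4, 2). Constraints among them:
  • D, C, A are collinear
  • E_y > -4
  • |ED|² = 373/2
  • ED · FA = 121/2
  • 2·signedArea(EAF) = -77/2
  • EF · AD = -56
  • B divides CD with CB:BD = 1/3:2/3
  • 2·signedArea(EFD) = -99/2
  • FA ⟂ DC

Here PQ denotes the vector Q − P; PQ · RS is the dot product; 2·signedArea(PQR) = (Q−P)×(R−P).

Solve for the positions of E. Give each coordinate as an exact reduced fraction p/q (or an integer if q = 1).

1. E_x = -1/2  [2·signedArea(EFD) = -99/2 ∩ 2·signedArea(EAF) = -77/2]
2. E_y = -7/2  [2·signedArea(EFD) = -99/2 ∩ 2·signedArea(EAF) = -77/2]
   → E = (-1/2, -7/2)

E = (-1/2, -7/2)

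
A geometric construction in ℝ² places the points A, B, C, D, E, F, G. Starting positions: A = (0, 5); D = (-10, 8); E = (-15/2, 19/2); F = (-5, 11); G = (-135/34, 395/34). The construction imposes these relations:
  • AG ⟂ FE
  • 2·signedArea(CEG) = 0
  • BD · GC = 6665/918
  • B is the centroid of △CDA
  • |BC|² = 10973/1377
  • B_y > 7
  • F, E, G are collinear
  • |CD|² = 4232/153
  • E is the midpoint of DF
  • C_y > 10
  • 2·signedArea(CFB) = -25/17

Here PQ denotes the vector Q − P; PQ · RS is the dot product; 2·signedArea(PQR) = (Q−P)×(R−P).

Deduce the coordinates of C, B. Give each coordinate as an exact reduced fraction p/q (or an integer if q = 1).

B = (-790/153, 403/51)
C = (-280/51, 182/17)

1. C_x = -280/51  [line -36/17·x + 60/17·y + -840/17 = 0 ∩ |CD|² = 4232/153]
2. C_y = 182/17  [line -36/17·x + 60/17·y + -840/17 = 0 ∩ |CD|² = 4232/153]
   → C = (-280/51, 182/17)
3. B_x = -790/153  [B is the centroid of △CDA]
4. B_y = 403/51  [B is the centroid of △CDA]
   → B = (-790/153, 403/51)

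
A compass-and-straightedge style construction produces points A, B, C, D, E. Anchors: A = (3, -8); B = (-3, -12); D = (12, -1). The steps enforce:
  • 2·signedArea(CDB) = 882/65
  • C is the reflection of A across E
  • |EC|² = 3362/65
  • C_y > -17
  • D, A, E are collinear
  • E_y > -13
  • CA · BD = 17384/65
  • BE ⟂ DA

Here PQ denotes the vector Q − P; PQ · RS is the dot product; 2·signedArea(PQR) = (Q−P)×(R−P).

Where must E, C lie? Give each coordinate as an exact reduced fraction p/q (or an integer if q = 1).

C = (-543/65, -1094/65)
E = (-174/65, -807/65)

1. E_x = -174/65  [D, A, E are collinear ∩ BE ⟂ DA]
2. E_y = -807/65  [D, A, E are collinear ∩ BE ⟂ DA]
   → E = (-174/65, -807/65)
3. C_x = -543/65  [C is the reflection of A across E]
4. C_y = -1094/65  [C is the reflection of A across E]
   → C = (-543/65, -1094/65)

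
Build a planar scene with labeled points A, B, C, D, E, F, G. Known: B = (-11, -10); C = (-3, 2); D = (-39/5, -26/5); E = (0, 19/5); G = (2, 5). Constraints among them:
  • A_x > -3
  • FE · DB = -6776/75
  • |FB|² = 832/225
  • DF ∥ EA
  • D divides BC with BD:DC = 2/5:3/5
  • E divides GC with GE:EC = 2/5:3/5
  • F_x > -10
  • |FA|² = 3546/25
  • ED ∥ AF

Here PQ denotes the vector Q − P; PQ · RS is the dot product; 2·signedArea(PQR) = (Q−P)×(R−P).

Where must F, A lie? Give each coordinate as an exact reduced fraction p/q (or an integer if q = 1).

1. F_x = -149/15  [line 16/5·x + 24/5·y + 5408/75 = 0 ∩ |FB|² = 832/225]
2. F_y = -42/5  [line 16/5·x + 24/5·y + 5408/75 = 0 ∩ |FB|² = 832/225]
   → F = (-149/15, -42/5)
3. A_x = -32/15  [ED ∥ AF ∩ DF ∥ EA]
4. A_y = 3/5  [ED ∥ AF ∩ DF ∥ EA]
   → A = (-32/15, 3/5)

A = (-32/15, 3/5)
F = (-149/15, -42/5)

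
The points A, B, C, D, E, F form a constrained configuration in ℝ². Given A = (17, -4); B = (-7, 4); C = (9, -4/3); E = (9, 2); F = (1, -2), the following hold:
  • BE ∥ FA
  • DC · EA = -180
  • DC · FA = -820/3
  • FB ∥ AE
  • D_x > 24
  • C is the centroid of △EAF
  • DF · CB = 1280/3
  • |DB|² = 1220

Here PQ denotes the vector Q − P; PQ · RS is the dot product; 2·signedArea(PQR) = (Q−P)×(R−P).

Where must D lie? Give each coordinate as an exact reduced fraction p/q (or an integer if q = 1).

D = (25, -10)

1. D_x = 25  [DC · FA = -820/3 ∩ DC · EA = -180]
2. D_y = -10  [DC · FA = -820/3 ∩ DC · EA = -180]
   → D = (25, -10)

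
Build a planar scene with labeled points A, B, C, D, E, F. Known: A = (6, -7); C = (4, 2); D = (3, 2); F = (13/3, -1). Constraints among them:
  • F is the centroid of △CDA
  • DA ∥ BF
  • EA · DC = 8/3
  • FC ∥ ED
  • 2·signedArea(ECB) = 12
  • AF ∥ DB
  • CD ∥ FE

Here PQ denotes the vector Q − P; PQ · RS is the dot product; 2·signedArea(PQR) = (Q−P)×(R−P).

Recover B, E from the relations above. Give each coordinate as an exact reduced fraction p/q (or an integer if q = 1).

1. B_x = 4/3  [DA ∥ BF ∩ AF ∥ DB]
2. B_y = 8  [DA ∥ BF ∩ AF ∥ DB]
   → B = (4/3, 8)
3. E_x = 10/3  [FC ∥ ED ∩ CD ∥ FE]
4. E_y = -1  [FC ∥ ED ∩ CD ∥ FE]
   → E = (10/3, -1)

B = (4/3, 8)
E = (10/3, -1)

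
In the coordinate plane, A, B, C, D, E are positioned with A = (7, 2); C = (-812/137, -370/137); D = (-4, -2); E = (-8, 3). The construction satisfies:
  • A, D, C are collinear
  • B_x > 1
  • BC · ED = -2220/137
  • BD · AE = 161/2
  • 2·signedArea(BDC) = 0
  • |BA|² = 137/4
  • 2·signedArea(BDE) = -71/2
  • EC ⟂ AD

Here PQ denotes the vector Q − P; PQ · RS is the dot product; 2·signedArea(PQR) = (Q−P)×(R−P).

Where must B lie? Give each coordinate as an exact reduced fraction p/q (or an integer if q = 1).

1. B_x = 3/2  [2·signedArea(BDC) = 0 ∩ BD · AE = 161/2]
2. B_y = 0  [2·signedArea(BDC) = 0 ∩ BD · AE = 161/2]
   → B = (3/2, 0)

B = (3/2, 0)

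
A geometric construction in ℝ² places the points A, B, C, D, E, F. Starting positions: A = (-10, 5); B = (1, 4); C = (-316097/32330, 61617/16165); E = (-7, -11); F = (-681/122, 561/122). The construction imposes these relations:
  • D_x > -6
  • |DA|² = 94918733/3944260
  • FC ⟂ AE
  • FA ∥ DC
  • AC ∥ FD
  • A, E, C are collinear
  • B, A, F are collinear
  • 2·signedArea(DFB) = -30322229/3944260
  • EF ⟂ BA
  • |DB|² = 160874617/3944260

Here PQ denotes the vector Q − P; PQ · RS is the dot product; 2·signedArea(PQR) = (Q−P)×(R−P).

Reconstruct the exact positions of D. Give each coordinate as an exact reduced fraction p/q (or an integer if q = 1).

1. D_x = -86631/16165  [FA ∥ DC ∩ AC ∥ FD]
2. D_y = 110249/32330  [FA ∥ DC ∩ AC ∥ FD]
   → D = (-86631/16165, 110249/32330)

D = (-86631/16165, 110249/32330)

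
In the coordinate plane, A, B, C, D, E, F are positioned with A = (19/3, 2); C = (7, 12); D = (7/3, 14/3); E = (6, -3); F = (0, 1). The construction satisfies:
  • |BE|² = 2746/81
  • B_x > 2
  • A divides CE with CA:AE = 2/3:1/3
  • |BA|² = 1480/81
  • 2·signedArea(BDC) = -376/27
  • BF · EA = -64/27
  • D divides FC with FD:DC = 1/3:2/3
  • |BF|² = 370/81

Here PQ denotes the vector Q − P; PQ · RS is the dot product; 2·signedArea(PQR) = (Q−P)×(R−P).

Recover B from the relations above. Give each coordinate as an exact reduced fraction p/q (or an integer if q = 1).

1. B_x = 19/9  [2·signedArea(BDC) = -376/27 ∩ BF · EA = -64/27]
2. B_y = 4/3  [2·signedArea(BDC) = -376/27 ∩ BF · EA = -64/27]
   → B = (19/9, 4/3)

B = (19/9, 4/3)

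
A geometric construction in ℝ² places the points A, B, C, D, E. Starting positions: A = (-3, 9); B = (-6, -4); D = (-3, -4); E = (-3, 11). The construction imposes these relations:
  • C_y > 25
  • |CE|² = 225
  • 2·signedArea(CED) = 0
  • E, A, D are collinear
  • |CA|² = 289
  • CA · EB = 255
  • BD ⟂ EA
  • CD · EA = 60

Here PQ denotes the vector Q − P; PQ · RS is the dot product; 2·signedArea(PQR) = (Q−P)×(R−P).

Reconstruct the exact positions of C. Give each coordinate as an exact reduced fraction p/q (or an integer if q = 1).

1. C_x = -3  [2·signedArea(CED) = 0 ∩ CA · EB = 255]
2. C_y = 26  [2·signedArea(CED) = 0 ∩ CA · EB = 255]
   → C = (-3, 26)

C = (-3, 26)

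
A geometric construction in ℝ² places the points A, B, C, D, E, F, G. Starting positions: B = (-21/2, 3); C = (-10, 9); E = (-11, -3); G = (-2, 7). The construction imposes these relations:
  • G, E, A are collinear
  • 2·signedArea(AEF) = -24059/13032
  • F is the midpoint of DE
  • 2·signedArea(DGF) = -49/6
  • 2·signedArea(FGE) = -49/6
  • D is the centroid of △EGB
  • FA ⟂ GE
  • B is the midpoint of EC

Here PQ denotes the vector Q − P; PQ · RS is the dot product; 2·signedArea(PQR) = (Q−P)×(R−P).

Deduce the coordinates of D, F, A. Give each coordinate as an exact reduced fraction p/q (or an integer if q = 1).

A = (-6491/724, -803/1086)
D = (-47/6, 7/3)
F = (-113/12, -1/3)

1. D_x = -47/6  [D is the centroid of △EGB]
2. D_y = 7/3  [D is the centroid of △EGB]
   → D = (-47/6, 7/3)
3. F_x = -113/12  [F is the midpoint of DE]
4. F_y = -1/3  [F is the midpoint of DE]
   → F = (-113/12, -1/3)
5. A_x = -6491/724  [G, E, A are collinear ∩ FA ⟂ GE]
6. A_y = -803/1086  [G, E, A are collinear ∩ FA ⟂ GE]
   → A = (-6491/724, -803/1086)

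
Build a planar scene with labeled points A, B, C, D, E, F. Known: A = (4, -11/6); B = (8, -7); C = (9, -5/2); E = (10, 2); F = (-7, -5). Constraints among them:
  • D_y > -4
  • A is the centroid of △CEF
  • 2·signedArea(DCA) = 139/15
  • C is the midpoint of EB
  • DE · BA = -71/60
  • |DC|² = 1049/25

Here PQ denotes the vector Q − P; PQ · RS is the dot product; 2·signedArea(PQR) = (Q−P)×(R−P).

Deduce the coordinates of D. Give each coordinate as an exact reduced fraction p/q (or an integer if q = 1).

1. D_x = 13/5  [DE · BA = -71/60 ∩ 2·signedArea(DCA) = 139/15]
2. D_y = -7/2  [DE · BA = -71/60 ∩ 2·signedArea(DCA) = 139/15]
   → D = (13/5, -7/2)

D = (13/5, -7/2)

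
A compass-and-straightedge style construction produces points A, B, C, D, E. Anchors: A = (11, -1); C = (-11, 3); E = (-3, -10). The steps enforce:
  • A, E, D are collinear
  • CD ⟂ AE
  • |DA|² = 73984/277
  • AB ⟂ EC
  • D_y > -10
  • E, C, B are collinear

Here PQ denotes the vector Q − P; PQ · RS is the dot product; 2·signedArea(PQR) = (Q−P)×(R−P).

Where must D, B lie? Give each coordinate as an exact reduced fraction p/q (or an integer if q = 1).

1. D_x = -761/277  [A, E, D are collinear ∩ CD ⟂ AE]
2. D_y = -2725/277  [A, E, D are collinear ∩ CD ⟂ AE]
   → D = (-761/277, -2725/277)
3. B_x = -739/233  [E, C, B are collinear ∩ AB ⟂ EC]
4. B_y = -2265/233  [E, C, B are collinear ∩ AB ⟂ EC]
   → B = (-739/233, -2265/233)

B = (-739/233, -2265/233)
D = (-761/277, -2725/277)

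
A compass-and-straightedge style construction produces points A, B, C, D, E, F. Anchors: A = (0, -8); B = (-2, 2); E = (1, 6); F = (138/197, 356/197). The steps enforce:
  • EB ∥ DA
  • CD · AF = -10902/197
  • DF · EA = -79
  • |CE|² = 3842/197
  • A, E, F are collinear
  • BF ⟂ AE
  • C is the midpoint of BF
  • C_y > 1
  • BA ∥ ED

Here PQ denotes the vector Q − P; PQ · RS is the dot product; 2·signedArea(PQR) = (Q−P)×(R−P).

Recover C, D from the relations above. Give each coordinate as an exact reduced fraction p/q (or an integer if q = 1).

C = (-128/197, 375/197)
D = (3, -4)

1. C_x = -128/197  [C is the midpoint of BF]
2. C_y = 375/197  [C is the midpoint of BF]
   → C = (-128/197, 375/197)
3. D_x = 3  [EB ∥ DA ∩ BA ∥ ED]
4. D_y = -4  [EB ∥ DA ∩ BA ∥ ED]
   → D = (3, -4)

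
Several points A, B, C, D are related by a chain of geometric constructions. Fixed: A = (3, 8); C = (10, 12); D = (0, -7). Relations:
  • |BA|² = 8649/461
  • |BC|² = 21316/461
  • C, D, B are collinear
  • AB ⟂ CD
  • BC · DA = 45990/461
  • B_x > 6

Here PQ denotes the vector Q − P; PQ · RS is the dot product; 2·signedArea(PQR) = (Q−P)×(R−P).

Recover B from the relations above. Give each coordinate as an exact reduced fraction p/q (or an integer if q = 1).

1. B_x = 3150/461  [C, D, B are collinear ∩ AB ⟂ CD]
2. B_y = 2758/461  [C, D, B are collinear ∩ AB ⟂ CD]
   → B = (3150/461, 2758/461)

B = (3150/461, 2758/461)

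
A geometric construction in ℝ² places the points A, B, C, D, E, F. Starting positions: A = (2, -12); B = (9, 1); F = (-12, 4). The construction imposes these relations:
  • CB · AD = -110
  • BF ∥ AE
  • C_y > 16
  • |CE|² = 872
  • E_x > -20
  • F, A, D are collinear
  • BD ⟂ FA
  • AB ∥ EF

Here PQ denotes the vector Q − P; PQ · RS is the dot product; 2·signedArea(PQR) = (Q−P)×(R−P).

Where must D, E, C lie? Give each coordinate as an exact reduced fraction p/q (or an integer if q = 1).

1. D_x = -159/113  [F, A, D are collinear ∩ BD ⟂ FA]
2. D_y = -916/113  [F, A, D are collinear ∩ BD ⟂ FA]
   → D = (-159/113, -916/113)
3. E_x = -19  [AB ∥ EF ∩ BF ∥ AE]
4. E_y = -9  [AB ∥ EF ∩ BF ∥ AE]
   → E = (-19, -9)
5. C_x = -5  [line 385/113·x + -440/113·y + 9405/113 = 0 ∩ |CE|² = 872]
6. C_y = 17  [line 385/113·x + -440/113·y + 9405/113 = 0 ∩ |CE|² = 872]
   → C = (-5, 17)

C = (-5, 17)
D = (-159/113, -916/113)
E = (-19, -9)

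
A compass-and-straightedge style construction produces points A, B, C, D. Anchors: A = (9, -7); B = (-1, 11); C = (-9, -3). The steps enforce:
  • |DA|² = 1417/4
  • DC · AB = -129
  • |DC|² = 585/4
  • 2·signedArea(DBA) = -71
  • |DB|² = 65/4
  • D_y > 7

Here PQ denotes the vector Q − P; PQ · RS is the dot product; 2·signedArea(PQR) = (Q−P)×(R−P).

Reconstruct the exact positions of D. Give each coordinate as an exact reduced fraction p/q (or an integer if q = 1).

1. D_x = -3  [2·signedArea(DBA) = -71 ∩ DC · AB = -129]
2. D_y = 15/2  [2·signedArea(DBA) = -71 ∩ DC · AB = -129]
   → D = (-3, 15/2)

D = (-3, 15/2)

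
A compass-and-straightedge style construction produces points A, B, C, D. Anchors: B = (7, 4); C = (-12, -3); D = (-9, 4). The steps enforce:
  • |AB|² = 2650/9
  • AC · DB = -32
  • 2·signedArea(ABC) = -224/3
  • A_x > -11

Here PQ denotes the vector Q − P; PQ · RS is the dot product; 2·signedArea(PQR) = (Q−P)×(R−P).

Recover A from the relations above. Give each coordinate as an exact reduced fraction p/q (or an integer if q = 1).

A = (-10, 5/3)

1. A_x = -10  [AC · DB = -32 ∩ 2·signedArea(ABC) = -224/3]
2. A_y = 5/3  [AC · DB = -32 ∩ 2·signedArea(ABC) = -224/3]
   → A = (-10, 5/3)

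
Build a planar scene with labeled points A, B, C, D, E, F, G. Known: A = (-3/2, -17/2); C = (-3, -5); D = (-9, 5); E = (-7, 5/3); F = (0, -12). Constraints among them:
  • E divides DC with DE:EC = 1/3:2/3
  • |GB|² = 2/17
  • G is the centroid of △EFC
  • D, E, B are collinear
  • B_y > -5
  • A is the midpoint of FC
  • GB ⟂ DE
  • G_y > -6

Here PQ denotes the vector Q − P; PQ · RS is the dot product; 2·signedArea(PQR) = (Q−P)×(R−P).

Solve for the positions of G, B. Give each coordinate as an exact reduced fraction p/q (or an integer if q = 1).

1. G_x = -10/3  [G is the centroid of △EFC]
2. G_y = -46/9  [G is the centroid of △EFC]
   → G = (-10/3, -46/9)
3. B_x = -155/51  [D, E, B are collinear ∩ GB ⟂ DE]
4. B_y = -755/153  [D, E, B are collinear ∩ GB ⟂ DE]
   → B = (-155/51, -755/153)

B = (-155/51, -755/153)
G = (-10/3, -46/9)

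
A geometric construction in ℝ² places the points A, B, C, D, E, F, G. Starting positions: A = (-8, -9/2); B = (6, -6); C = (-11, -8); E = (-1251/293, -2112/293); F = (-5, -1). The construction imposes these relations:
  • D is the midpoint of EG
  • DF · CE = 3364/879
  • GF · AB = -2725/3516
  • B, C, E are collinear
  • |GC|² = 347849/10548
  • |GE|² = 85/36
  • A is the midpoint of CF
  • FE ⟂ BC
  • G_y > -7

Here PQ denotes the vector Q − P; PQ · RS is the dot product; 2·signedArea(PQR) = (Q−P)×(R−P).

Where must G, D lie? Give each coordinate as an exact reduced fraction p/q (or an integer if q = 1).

D = (-8599/1758, -7919/1172)
G = (-4846/879, -3695/586)

1. G_x = -4846/879  [line -14·x + 3/2·y + -238121/3516 = 0 ∩ |GE|² = 85/36]
2. G_y = -3695/586  [line -14·x + 3/2·y + -238121/3516 = 0 ∩ |GE|² = 85/36]
   → G = (-4846/879, -3695/586)
3. D_x = -8599/1758  [D is the midpoint of EG]
4. D_y = -7919/1172  [D is the midpoint of EG]
   → D = (-8599/1758, -7919/1172)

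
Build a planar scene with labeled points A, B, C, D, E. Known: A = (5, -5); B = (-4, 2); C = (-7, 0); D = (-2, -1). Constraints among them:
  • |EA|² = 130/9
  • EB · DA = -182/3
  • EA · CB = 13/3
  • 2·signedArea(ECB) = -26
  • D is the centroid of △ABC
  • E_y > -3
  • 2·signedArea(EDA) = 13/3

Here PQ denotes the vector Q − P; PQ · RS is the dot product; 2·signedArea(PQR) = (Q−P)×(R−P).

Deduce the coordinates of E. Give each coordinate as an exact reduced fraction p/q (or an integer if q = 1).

1. E_x = 2  [2·signedArea(EDA) = 13/3 ∩ 2·signedArea(ECB) = -26]
2. E_y = -8/3  [2·signedArea(EDA) = 13/3 ∩ 2·signedArea(ECB) = -26]
   → E = (2, -8/3)

E = (2, -8/3)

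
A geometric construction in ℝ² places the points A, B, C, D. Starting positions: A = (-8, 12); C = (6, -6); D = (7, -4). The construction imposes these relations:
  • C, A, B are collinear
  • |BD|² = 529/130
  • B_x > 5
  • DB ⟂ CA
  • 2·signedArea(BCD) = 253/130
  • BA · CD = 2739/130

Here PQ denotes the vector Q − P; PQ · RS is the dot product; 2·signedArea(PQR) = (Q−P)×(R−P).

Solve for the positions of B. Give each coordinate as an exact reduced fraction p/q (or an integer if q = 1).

1. B_x = 703/130  [C, A, B are collinear ∩ DB ⟂ CA]
2. B_y = -681/130  [C, A, B are collinear ∩ DB ⟂ CA]
   → B = (703/130, -681/130)

B = (703/130, -681/130)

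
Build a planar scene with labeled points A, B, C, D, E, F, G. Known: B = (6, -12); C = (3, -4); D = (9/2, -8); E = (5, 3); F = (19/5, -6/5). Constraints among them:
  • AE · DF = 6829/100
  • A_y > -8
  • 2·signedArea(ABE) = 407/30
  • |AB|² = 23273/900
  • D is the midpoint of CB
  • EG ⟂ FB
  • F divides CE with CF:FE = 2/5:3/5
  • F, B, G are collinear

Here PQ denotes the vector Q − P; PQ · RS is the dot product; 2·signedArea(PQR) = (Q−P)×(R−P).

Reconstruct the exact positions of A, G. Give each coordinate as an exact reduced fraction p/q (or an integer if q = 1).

1. A_x = 143/30  [AE · DF = 6829/100 ∩ 2·signedArea(ABE) = 407/30]
2. A_y = -106/15  [AE · DF = 6829/100 ∩ 2·signedArea(ABE) = 407/30]
   → A = (143/30, -106/15)
3. G_x = 9191/3037  [F, B, G are collinear ∩ EG ⟂ FB]
4. G_y = 7890/3037  [F, B, G are collinear ∩ EG ⟂ FB]
   → G = (9191/3037, 7890/3037)

A = (143/30, -106/15)
G = (9191/3037, 7890/3037)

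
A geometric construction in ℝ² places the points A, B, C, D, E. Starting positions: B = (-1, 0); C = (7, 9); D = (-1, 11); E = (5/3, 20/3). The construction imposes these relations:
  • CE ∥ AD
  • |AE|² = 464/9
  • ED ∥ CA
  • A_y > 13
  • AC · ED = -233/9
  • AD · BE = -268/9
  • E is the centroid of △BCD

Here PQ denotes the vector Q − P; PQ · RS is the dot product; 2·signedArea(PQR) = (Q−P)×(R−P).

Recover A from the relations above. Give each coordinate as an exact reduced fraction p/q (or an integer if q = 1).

A = (13/3, 40/3)

1. A_x = 13/3  [CE ∥ AD ∩ ED ∥ CA]
2. A_y = 40/3  [CE ∥ AD ∩ ED ∥ CA]
   → A = (13/3, 40/3)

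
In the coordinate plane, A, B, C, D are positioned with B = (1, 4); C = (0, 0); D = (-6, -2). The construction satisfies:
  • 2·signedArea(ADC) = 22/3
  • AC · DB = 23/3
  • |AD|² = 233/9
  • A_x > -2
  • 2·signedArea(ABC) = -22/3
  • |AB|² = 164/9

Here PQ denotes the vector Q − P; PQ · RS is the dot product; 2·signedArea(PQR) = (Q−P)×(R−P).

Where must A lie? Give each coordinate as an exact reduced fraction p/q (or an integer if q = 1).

A = (-5/3, 2/3)

1. A_x = -5/3  [2·signedArea(ABC) = -22/3 ∩ 2·signedArea(ADC) = 22/3]
2. A_y = 2/3  [2·signedArea(ABC) = -22/3 ∩ 2·signedArea(ADC) = 22/3]
   → A = (-5/3, 2/3)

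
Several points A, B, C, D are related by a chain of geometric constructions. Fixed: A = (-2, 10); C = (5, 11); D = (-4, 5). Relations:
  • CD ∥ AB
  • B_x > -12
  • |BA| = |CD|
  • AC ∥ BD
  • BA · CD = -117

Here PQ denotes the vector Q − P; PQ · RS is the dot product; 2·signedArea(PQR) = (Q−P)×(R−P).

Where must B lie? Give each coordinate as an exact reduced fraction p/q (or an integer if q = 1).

B = (-11, 4)

1. B_x = -11  [AC ∥ BD ∩ CD ∥ AB]
2. B_y = 4  [AC ∥ BD ∩ CD ∥ AB]
   → B = (-11, 4)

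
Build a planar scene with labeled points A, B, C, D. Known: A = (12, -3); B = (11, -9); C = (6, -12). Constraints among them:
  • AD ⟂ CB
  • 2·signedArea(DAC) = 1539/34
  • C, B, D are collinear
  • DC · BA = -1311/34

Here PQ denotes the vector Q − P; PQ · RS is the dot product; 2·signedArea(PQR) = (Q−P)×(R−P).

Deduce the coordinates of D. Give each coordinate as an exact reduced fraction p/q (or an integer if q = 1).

1. D_x = 489/34  [C, B, D are collinear ∩ AD ⟂ CB]
2. D_y = -237/34  [C, B, D are collinear ∩ AD ⟂ CB]
   → D = (489/34, -237/34)

D = (489/34, -237/34)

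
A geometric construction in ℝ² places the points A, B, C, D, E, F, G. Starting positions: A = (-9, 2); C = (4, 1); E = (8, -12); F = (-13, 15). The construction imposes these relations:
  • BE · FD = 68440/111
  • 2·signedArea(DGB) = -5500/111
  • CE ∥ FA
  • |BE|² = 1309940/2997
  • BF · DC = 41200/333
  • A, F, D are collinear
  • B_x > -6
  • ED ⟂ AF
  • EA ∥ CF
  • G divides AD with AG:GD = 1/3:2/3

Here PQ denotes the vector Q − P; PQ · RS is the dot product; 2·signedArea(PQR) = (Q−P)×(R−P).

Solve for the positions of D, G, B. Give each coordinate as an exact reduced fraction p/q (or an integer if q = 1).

B = (-1798/333, 1348/333)
D = (-133/37, -576/37)
G = (-799/111, -428/111)

1. D_x = -133/37  [A, F, D are collinear ∩ ED ⟂ AF]
2. D_y = -576/37  [A, F, D are collinear ∩ ED ⟂ AF]
   → D = (-133/37, -576/37)
3. G_x = -799/111  [G divides AD with AG:GD = 1/3:2/3]
4. G_y = -428/111  [G divides AD with AG:GD = 1/3:2/3]
   → G = (-799/111, -428/111)
5. B_x = -1798/333  [BE · FD = 68440/111 ∩ 2·signedArea(DGB) = -5500/111]
6. B_y = 1348/333  [BE · FD = 68440/111 ∩ 2·signedArea(DGB) = -5500/111]
   → B = (-1798/333, 1348/333)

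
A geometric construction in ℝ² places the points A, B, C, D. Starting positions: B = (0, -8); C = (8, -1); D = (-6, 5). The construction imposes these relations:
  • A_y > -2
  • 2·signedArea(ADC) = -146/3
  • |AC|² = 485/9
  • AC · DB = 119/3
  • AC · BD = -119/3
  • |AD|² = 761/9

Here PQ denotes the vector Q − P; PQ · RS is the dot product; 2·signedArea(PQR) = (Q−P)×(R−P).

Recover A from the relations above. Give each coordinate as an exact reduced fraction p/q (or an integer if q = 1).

A = (2/3, -4/3)

1. A_x = 2/3  [2·signedArea(ADC) = -146/3 ∩ AC · DB = 119/3]
2. A_y = -4/3  [2·signedArea(ADC) = -146/3 ∩ AC · DB = 119/3]
   → A = (2/3, -4/3)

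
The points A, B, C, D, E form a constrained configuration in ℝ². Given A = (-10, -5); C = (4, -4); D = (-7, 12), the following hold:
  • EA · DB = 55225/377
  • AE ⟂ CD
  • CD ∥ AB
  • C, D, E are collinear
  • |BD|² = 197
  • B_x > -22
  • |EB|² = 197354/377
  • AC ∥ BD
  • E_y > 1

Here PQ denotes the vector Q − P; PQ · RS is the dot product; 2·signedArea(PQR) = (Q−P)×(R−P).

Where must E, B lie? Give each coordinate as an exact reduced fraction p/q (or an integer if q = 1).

1. E_x = -10/377  [C, D, E are collinear ∩ AE ⟂ CD]
2. E_y = 700/377  [C, D, E are collinear ∩ AE ⟂ CD]
   → E = (-10/377, 700/377)
3. B_x = -21  [AC ∥ BD ∩ CD ∥ AB]
4. B_y = 11  [AC ∥ BD ∩ CD ∥ AB]
   → B = (-21, 11)

B = (-21, 11)
E = (-10/377, 700/377)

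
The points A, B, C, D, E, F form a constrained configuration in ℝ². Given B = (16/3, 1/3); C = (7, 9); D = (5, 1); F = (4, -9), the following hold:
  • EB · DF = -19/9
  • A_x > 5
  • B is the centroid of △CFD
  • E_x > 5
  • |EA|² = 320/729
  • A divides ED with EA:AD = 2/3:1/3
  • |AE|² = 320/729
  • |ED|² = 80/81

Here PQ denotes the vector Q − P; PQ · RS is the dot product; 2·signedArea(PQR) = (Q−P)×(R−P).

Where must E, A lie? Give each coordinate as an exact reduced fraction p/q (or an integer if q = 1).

1. E_x = 49/9  [line 1·x + 10·y + -59/9 = 0 ∩ |ED|² = 80/81]
2. E_y = 1/9  [line 1·x + 10·y + -59/9 = 0 ∩ |ED|² = 80/81]
   → E = (49/9, 1/9)
3. A_x = 139/27  [A divides ED with EA:AD = 2/3:1/3]
4. A_y = 19/27  [A divides ED with EA:AD = 2/3:1/3]
   → A = (139/27, 19/27)

A = (139/27, 19/27)
E = (49/9, 1/9)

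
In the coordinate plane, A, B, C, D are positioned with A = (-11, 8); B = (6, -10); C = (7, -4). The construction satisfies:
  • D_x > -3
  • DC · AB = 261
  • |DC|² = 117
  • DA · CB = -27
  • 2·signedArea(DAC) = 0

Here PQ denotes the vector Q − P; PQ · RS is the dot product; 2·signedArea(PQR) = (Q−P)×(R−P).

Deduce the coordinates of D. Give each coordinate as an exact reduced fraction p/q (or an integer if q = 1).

D = (-2, 2)

1. D_x = -2  [2·signedArea(DAC) = 0 ∩ DA · CB = -27]
2. D_y = 2  [2·signedArea(DAC) = 0 ∩ DA · CB = -27]
   → D = (-2, 2)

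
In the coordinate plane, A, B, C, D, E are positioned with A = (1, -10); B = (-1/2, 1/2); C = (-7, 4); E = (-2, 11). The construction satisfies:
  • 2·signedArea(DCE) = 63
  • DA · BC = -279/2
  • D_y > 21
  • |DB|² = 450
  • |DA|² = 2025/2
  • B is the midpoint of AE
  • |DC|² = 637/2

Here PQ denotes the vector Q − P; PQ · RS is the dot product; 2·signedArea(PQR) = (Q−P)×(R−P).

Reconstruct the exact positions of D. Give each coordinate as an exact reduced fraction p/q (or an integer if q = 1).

1. D_x = -7/2  [2·signedArea(DCE) = 63 ∩ DA · BC = -279/2]
2. D_y = 43/2  [2·signedArea(DCE) = 63 ∩ DA · BC = -279/2]
   → D = (-7/2, 43/2)

D = (-7/2, 43/2)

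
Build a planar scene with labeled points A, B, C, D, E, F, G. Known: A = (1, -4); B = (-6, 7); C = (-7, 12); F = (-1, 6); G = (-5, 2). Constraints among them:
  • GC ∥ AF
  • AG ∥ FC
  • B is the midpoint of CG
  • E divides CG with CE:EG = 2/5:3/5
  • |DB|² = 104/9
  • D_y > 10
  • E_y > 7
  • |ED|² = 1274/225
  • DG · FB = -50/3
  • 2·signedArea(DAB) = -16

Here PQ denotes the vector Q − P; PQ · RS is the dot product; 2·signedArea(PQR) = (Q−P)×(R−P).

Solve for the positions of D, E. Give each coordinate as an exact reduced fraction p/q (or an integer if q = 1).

1. D_x = -20/3  [DG · FB = -50/3 ∩ 2·signedArea(DAB) = -16]
2. D_y = 31/3  [DG · FB = -50/3 ∩ 2·signedArea(DAB) = -16]
   → D = (-20/3, 31/3)
3. E_x = -31/5  [E divides CG with CE:EG = 2/5:3/5]
4. E_y = 8  [E divides CG with CE:EG = 2/5:3/5]
   → E = (-31/5, 8)

D = (-20/3, 31/3)
E = (-31/5, 8)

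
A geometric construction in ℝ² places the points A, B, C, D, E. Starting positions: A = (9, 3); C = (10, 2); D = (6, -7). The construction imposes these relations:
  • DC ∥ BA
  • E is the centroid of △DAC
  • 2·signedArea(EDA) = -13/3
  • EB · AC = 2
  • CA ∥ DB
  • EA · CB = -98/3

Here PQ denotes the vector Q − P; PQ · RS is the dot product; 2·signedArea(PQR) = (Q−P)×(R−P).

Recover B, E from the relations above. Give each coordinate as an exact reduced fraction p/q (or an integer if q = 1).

1. B_x = 5  [DC ∥ BA ∩ CA ∥ DB]
2. B_y = -6  [DC ∥ BA ∩ CA ∥ DB]
   → B = (5, -6)
3. E_x = 25/3  [E is the centroid of △DAC]
4. E_y = -2/3  [E is the centroid of △DAC]
   → E = (25/3, -2/3)

B = (5, -6)
E = (25/3, -2/3)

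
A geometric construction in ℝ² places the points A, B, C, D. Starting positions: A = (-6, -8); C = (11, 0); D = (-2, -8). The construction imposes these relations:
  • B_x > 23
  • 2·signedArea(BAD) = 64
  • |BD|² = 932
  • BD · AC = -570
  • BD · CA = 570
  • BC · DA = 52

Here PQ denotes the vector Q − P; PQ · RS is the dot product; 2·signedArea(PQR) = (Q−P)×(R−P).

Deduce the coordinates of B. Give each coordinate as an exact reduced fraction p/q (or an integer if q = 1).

1. B_x = 24  [BD · CA = 570 ∩ 2·signedArea(BAD) = 64]
2. B_y = 8  [BD · CA = 570 ∩ 2·signedArea(BAD) = 64]
   → B = (24, 8)

B = (24, 8)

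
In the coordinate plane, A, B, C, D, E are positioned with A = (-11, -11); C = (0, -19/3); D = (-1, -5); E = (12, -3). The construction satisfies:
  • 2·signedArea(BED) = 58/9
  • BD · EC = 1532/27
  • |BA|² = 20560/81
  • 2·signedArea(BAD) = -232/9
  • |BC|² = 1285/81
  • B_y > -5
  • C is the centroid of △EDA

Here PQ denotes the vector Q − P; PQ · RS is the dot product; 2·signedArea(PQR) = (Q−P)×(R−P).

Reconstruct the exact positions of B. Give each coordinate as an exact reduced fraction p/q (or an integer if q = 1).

B = (11/3, -43/9)

1. B_x = 11/3  [2·signedArea(BAD) = -232/9 ∩ 2·signedArea(BED) = 58/9]
2. B_y = -43/9  [2·signedArea(BAD) = -232/9 ∩ 2·signedArea(BED) = 58/9]
   → B = (11/3, -43/9)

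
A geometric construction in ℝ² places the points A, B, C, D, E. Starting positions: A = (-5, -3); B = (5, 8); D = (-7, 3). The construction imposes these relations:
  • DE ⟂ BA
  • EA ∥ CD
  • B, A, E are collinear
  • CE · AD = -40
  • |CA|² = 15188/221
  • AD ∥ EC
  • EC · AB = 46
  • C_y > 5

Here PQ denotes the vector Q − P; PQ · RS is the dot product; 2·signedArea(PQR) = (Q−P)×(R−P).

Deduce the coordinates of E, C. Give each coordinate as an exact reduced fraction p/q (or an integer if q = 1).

1. E_x = -645/221  [B, A, E are collinear ∩ DE ⟂ BA]
2. E_y = -157/221  [B, A, E are collinear ∩ DE ⟂ BA]
   → E = (-645/221, -157/221)
3. C_x = -1087/221  [EA ∥ CD ∩ AD ∥ EC]
4. C_y = 1169/221  [EA ∥ CD ∩ AD ∥ EC]
   → C = (-1087/221, 1169/221)

C = (-1087/221, 1169/221)
E = (-645/221, -157/221)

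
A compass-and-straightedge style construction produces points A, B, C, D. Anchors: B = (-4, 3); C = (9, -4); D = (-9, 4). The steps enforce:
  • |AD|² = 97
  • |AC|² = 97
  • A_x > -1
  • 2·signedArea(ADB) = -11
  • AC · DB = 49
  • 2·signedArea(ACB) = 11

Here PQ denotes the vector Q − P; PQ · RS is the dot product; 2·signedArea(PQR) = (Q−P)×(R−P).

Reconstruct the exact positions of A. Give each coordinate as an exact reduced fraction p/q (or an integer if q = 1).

1. A_x = 0  [2·signedArea(ACB) = 11 ∩ AC · DB = 49]
2. A_y = 0  [2·signedArea(ACB) = 11 ∩ AC · DB = 49]
   → A = (0, 0)

A = (0, 0)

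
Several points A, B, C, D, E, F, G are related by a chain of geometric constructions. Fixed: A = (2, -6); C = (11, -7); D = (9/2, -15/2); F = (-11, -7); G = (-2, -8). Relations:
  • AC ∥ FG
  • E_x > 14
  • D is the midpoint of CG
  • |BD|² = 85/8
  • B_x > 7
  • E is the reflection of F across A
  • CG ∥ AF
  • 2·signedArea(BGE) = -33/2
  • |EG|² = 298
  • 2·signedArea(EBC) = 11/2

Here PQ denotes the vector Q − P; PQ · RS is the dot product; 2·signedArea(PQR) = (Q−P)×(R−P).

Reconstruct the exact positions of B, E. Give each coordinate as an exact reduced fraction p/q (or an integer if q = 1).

1. E_x = 15  [E is the reflection of F across A]
2. E_y = -5  [E is the reflection of F across A]
   → E = (15, -5)
3. B_x = 31/4  [2·signedArea(BGE) = -33/2 ∩ 2·signedArea(EBC) = 11/2]
4. B_y = -29/4  [2·signedArea(BGE) = -33/2 ∩ 2·signedArea(EBC) = 11/2]
   → B = (31/4, -29/4)

B = (31/4, -29/4)
E = (15, -5)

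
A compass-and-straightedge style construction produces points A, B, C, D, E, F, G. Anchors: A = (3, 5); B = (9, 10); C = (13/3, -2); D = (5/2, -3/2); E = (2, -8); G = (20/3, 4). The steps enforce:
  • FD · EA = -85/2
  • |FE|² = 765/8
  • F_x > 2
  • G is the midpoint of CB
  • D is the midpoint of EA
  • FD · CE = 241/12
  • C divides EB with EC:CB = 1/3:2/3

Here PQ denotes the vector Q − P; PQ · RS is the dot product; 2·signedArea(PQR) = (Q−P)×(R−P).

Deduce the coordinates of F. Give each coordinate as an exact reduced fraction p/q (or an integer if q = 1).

1. F_x = 11/4  [FD · CE = 241/12 ∩ FD · EA = -85/2]
2. F_y = 7/4  [FD · CE = 241/12 ∩ FD · EA = -85/2]
   → F = (11/4, 7/4)

F = (11/4, 7/4)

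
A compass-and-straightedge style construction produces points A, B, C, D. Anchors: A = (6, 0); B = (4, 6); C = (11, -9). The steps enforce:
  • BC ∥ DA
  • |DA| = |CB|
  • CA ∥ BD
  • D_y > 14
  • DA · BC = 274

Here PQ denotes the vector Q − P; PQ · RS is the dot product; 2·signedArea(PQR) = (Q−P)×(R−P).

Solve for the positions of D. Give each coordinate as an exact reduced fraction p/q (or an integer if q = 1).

1. D_x = -1  [BC ∥ DA ∩ CA ∥ BD]
2. D_y = 15  [BC ∥ DA ∩ CA ∥ BD]
   → D = (-1, 15)

D = (-1, 15)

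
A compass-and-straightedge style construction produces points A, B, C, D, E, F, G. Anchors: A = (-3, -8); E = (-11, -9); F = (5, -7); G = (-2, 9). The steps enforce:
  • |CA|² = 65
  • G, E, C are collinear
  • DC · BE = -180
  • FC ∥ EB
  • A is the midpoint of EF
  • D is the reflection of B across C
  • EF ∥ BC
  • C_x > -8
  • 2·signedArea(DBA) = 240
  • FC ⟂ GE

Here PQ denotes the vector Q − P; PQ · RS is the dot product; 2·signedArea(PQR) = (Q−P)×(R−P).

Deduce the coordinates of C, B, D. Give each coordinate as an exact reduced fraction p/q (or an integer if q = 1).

1. C_x = -7  [G, E, C are collinear ∩ FC ⟂ GE]
2. C_y = -1  [G, E, C are collinear ∩ FC ⟂ GE]
   → C = (-7, -1)
3. B_x = -23  [EF ∥ BC ∩ FC ∥ EB]
4. B_y = -3  [EF ∥ BC ∩ FC ∥ EB]
   → B = (-23, -3)
5. D_x = 9  [D is the reflection of B across C]
6. D_y = 1  [D is the reflection of B across C]
   → D = (9, 1)

B = (-23, -3)
C = (-7, -1)
D = (9, 1)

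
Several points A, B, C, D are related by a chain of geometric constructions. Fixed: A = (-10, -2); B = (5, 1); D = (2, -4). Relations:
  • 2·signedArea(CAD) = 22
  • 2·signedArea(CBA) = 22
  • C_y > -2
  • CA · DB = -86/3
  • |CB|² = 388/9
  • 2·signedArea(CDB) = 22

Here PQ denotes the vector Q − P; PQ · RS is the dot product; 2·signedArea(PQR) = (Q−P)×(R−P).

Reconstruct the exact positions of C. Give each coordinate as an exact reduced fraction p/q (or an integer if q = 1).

1. C_x = -1  [2·signedArea(CAD) = 22 ∩ CA · DB = -86/3]
2. C_y = -5/3  [2·signedArea(CAD) = 22 ∩ CA · DB = -86/3]
   → C = (-1, -5/3)

C = (-1, -5/3)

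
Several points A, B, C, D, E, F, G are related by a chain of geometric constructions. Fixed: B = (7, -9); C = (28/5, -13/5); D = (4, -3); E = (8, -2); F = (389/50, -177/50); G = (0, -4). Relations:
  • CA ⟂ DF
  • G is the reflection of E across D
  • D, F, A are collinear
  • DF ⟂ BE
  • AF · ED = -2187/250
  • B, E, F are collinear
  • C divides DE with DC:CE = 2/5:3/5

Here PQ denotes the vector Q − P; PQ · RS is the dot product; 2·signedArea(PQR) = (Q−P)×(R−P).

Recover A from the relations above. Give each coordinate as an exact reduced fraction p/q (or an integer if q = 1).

1. A_x = 689/125  [D, F, A are collinear ∩ CA ⟂ DF]
2. A_y = -402/125  [D, F, A are collinear ∩ CA ⟂ DF]
   → A = (689/125, -402/125)

A = (689/125, -402/125)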